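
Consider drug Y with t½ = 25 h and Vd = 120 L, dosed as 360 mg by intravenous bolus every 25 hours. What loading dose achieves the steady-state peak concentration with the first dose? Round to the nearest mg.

f = (1/2)^(25/25) ≈ 0.500000; accumulation ratio R = 1/(1−f) ≈ 2.00000.
Loading dose to hit Cmax,ss on first dose: D_load = D_maint·R ≈ 360 × 2.00000 ≈ 720.00 mg.

720 mg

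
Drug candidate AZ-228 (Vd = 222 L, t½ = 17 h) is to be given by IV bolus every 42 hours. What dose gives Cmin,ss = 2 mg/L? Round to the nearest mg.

2017 mg

τ/t½ = 42/17 ≈ 2.4706, so f = (1/2)^(42/17) ≈ 0.180418.
Cmin,ss = (D/Vd)·f/(1−f), so D = Cmin,ss·Vd·(1−f)/f.
D = 2 × 222 × (1−f)/f ≈ 2 × 222 × 4.54268 ≈ 2016.95 mg.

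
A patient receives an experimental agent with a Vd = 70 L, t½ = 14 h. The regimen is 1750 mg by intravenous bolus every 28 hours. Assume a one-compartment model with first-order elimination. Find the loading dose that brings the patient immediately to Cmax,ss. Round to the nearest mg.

2333 mg

f = (1/2)^(28/14) ≈ 0.250000; accumulation ratio R = 1/(1−f) ≈ 1.33333.
Loading dose to hit Cmax,ss on first dose: D_load = D_maint·R ≈ 1750 × 1.33333 ≈ 2333.33 mg.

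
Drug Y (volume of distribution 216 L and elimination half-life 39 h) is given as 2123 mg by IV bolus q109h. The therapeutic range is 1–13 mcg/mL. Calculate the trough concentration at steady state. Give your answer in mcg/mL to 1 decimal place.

Over one 109-h interval, 109/39 ≈ 2.7949 half-lives elapse, leaving f ≈ 0.1441 of each dose.
At steady state, accumulation factor R = 1/(1 − e^(−kτ)) ≈ 1.1684.
Single-dose peak C₀ = D/Vd = 2123/216 ≈ 9.829 mcg/mL.
Cmax,ss = C₀/(1 − f) ≈ 9.829/0.8559 ≈ 11.484 mcg/mL.
Steady-state trough Cmin,ss = Cmax,ss·f ≈ 11.484 × 0.1441 ≈ 1.655 mcg/mL.
Trough 1.7 mcg/mL vs MEC 1 mcg/mL: adequate.

1.7 mcg/mL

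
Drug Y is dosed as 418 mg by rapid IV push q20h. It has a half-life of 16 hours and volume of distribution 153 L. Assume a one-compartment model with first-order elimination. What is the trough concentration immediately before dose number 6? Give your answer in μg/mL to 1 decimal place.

2.0 μg/mL

f = (1/2)^(τ/t½) = (1/2)^(20/16) ≈ 0.4204.
C₀ = D/Vd = 418/153 ≈ 2.732 μg/mL.
Before the 6th dose, 5 doses have been given. Superposition: Cmin = C₀·(f + f² + … + f^5).
≈ 2.732 × (0.4204 + 0.1767 + 0.0743 + 0.0312 + 0.0131) ≈ 2.732 × 0.7157 ≈ 1.955 μg/mL.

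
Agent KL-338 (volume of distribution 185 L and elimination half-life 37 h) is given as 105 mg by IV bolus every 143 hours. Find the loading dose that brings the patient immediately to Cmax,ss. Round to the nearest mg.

113 mg

f = (1/2)^(143/37) ≈ 0.068637; accumulation ratio R = 1/(1−f) ≈ 1.07370.
Loading dose to hit Cmax,ss on first dose: D_load = D_maint·R ≈ 105 × 1.07370 ≈ 112.74 mg.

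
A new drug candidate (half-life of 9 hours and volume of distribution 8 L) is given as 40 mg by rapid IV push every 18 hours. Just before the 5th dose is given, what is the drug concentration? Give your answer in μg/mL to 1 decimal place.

f = (1/2)^(τ/t½) = (1/2)^(18/9) ≈ 0.2500.
C₀ = D/Vd = 40/8 ≈ 5.000 μg/mL.
Before the 5th dose, 4 doses have been given. Superposition: Cmin = C₀·(f + f² + … + f^4).
≈ 5.000 × (0.2500 + 0.0625 + 0.0156 + 0.0039) ≈ 5.000 × 0.3320 ≈ 1.660 μg/mL.

1.7 μg/mL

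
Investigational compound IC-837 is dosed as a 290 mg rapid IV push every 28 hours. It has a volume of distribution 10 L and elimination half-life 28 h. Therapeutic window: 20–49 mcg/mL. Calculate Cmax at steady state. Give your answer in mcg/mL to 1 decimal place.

58.0 mcg/mL

τ = 28 h = 1 half-life, so f = (1/2)^1 = 0.5.
Accumulation ratio R = 1/(1 − f) = 1/0.5 = 2/1.
Single-dose peak C₀ = D/Vd = 290/10 = 29 mcg/mL.
Steady-state peak Cmax,ss = C₀·R = 29 × 2/1 ≈ 58.000 mcg/mL.
Peak 58.0 mcg/mL vs MTC 49 mcg/mL: exceeds toxic threshold.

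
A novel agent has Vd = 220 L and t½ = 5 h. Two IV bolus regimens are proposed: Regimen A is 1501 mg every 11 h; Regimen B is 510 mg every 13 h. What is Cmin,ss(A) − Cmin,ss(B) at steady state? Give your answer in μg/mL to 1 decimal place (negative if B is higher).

Regimen A: f = (1/2)^(11/5) ≈ 0.2176; Cmin,ss = (1501/220)·f/(1−f) ≈ 1.898 μg/mL.
Regimen B: f = (1/2)^(13/5) ≈ 0.1649; Cmin,ss = (510/220)·f/(1−f) ≈ 0.458 μg/mL.
Difference ≈ 1.898 − 0.458 ≈ 1.440 μg/mL.

1.4 μg/mL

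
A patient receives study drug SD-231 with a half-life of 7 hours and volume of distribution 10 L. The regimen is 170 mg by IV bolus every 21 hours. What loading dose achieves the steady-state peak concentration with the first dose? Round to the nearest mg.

194 mg

f = (1/2)^(21/7) ≈ 0.125000; accumulation ratio R = 1/(1−f) ≈ 1.14286.
Loading dose to hit Cmax,ss on first dose: D_load = D_maint·R ≈ 170 × 1.14286 ≈ 194.29 mg.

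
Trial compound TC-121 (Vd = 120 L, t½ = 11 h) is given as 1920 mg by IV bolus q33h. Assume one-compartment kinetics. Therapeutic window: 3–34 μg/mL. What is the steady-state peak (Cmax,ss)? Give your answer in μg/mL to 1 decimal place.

τ = 33 h = 3 half-lives, so f = (1/2)^3 = 0.125.
At steady state, R = 1/(1 − 0.125) = 8/7.
Single-dose peak C₀ = D/Vd = 1920/120 = 16 μg/mL.
Steady-state peak Cmax,ss = C₀·R = 16 × 8/7 ≈ 18.286 μg/mL.
Peak 18.3 μg/mL vs MTC 34 μg/mL: below toxic threshold.

18.3 μg/mL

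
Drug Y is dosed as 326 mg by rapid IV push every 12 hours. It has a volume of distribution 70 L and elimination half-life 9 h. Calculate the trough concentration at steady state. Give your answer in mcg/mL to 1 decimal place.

Over one 12-h interval, 12/9 ≈ 1.3333 half-lives elapse, leaving f ≈ 0.3969 of each dose.
Each bolus raises the concentration by D/Vd = 326/70 ≈ 4.657 mcg/mL.
Steady-state trough Cmin,ss = C₀·f/(1−f) ≈ 4.657 × 0.3969/0.6031 ≈ 3.065 mcg/mL.

3.1 mcg/mL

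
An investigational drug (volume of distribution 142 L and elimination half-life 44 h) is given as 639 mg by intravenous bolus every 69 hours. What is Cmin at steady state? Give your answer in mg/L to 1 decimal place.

k = ln2/t½ = ln2/44 ≈ 0.015753 h⁻¹; fraction remaining f = e^(−kτ) = e^(−0.015753×69) ≈ 0.3372.
Single-dose peak C₀ = D/Vd = 639/142 ≈ 4.500 mg/L.
Steady-state trough Cmin,ss = C₀·f/(1−f) ≈ 4.500 × 0.3372/0.6628 ≈ 2.289 mg/L.

2.3 mg/L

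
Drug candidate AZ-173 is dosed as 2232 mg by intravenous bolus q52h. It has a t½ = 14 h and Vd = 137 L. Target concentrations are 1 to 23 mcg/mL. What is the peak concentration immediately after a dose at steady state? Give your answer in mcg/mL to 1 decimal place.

17.6 mcg/mL

k = ln2/t½ = ln2/14 ≈ 0.049511 h⁻¹; fraction remaining f = e^(−kτ) = e^(−0.049511×52) ≈ 0.0762.
At steady state, accumulation factor R = 1/(1 − e^(−kτ)) ≈ 1.0825.
Each bolus raises the concentration by D/Vd = 2232/137 ≈ 16.292 mcg/mL.
Steady-state peak Cmax,ss = C₀·R ≈ 16.292 × 1.0825 ≈ 17.636 mcg/mL.
Peak 17.6 mcg/mL vs MTC 23 mcg/mL: below toxic threshold.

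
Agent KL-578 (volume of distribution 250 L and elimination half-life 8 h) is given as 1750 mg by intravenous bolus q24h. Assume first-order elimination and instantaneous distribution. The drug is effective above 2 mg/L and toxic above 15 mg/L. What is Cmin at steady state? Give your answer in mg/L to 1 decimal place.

1.0 mg/L

The dosing interval is 3 half-lives, so f = 2^(−3) = 0.125.
At steady state, R = 1/(1 − 0.125) = 8/7.
Single-dose peak C₀ = D/Vd = 1750/250 = 7 mg/L.
Steady-state peak Cmax,ss = C₀·R = 7 × 8/7 ≈ 8.000 mg/L.
Steady-state trough Cmin,ss = Cmax,ss·f ≈ 8.000 × 0.125 ≈ 1.000 mg/L.
Trough 1.0 mg/L vs MEC 2 mg/L: subtherapeutic.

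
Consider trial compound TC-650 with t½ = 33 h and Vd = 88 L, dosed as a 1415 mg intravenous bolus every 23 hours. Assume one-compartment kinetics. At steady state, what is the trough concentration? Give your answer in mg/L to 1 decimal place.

τ/t½ = 23/33 ≈ 0.69697, so fraction remaining f = (1/2)^(23/33) ≈ 0.6169.
Each bolus raises the concentration by D/Vd = 1415/88 ≈ 16.080 mg/L.
Steady-state trough Cmin,ss = C₀·f/(1−f) ≈ 16.080 × 0.6169/0.3831 ≈ 25.893 mg/L.

25.9 mg/L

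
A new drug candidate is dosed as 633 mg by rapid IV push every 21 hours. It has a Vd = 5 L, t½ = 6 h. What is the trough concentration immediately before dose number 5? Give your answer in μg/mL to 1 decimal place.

12.3 μg/mL

f = (1/2)^(τ/t½) = (1/2)^(21/6) ≈ 0.0884.
C₀ = D/Vd = 633/5 ≈ 126.600 μg/mL.
Before the 5th dose, 4 doses have been given. Superposition: Cmin = C₀·(f + f² + … + f^4).
≈ 126.600 × (0.0884 + 0.0078 + 0.0007 + 0.0001) ≈ 126.600 × 0.0970 ≈ 12.280 μg/mL.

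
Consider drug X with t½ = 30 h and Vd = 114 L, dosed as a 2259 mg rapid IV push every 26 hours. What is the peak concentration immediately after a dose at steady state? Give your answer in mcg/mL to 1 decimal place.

43.9 mcg/mL

k = ln2/t½ = ln2/30 ≈ 0.023105 h⁻¹; fraction remaining f = e^(−kτ) = e^(−0.023105×26) ≈ 0.5484.
At steady state, accumulation factor R = 1/(1 − e^(−kτ)) ≈ 2.2143.
Single-dose peak C₀ = D/Vd = 2259/114 ≈ 19.816 mcg/mL.
Cmax,ss = C₀/(1 − f) ≈ 19.816/0.4516 ≈ 43.880 mcg/mL.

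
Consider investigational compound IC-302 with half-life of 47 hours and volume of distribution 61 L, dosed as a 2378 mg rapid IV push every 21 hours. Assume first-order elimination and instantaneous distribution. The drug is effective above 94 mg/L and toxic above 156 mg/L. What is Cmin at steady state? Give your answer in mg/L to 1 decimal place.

k = ln2/t½ = ln2/47 ≈ 0.014748 h⁻¹; fraction remaining f = e^(−kτ) = e^(−0.014748×21) ≈ 0.7337.
Single-dose peak C₀ = D/Vd = 2378/61 ≈ 38.984 mg/L.
Steady-state trough Cmin,ss = C₀·f/(1−f) ≈ 38.984 × 0.7337/0.2663 ≈ 107.407 mg/L.
Trough 107.4 mg/L vs MEC 94 mg/L: adequate.

107.4 mg/L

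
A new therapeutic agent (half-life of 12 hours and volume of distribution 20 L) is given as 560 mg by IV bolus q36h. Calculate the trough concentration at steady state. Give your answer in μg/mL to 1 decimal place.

The dosing interval is 3 half-lives, so f = 2^(−3) = 0.125.
At steady state, R = 1/(1 − 0.125) = 8/7.
Single-dose peak C₀ = D/Vd = 560/20 = 28 μg/mL.
Steady-state peak Cmax,ss = C₀·R = 28 × 8/7 ≈ 32.000 μg/mL.
Steady-state trough Cmin,ss = Cmax,ss·f ≈ 32.000 × 0.125 ≈ 4.000 μg/mL.

4.0 μg/mL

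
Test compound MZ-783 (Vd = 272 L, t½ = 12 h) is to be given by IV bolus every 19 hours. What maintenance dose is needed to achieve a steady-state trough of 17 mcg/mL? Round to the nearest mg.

9232 mg

τ/t½ = 19/12 ≈ 1.5833, so f = (1/2)^(19/12) ≈ 0.333710.
Cmin,ss = (D/Vd)·f/(1−f), so D = Cmin,ss·Vd·(1−f)/f.
D = 17 × 272 × (1−f)/f ≈ 17 × 272 × 1.99661 ≈ 9232.32 mg.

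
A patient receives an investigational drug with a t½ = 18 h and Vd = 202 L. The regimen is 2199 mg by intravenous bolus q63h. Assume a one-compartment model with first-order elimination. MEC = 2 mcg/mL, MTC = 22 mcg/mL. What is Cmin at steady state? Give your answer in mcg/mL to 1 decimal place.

k = ln2/t½ = ln2/18 ≈ 0.038508 h⁻¹; fraction remaining f = e^(−kτ) = e^(−0.038508×63) ≈ 0.0884.
At steady state, accumulation factor R = 1/(1 − e^(−kτ)) ≈ 1.0970.
Single-dose peak C₀ = D/Vd = 2199/202 ≈ 10.886 mcg/mL.
Cmax,ss = C₀/(1 − f) ≈ 10.886/0.9116 ≈ 11.942 mcg/mL.
Steady-state trough Cmin,ss = Cmax,ss·f ≈ 11.942 × 0.0884 ≈ 1.056 mcg/mL.
Trough 1.1 mcg/mL vs MEC 2 mcg/mL: subtherapeutic.

1.1 mcg/mL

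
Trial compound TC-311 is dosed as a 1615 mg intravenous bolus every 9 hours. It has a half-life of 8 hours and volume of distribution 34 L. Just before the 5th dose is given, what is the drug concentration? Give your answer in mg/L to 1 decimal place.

38.4 mg/L

f = (1/2)^(τ/t½) = (1/2)^(9/8) ≈ 0.4585.
C₀ = D/Vd = 1615/34 ≈ 47.500 mg/L.
Before the 5th dose, 4 doses have been given. Superposition: Cmin = C₀·(f + f² + … + f^4).
≈ 47.500 × (0.4585 + 0.2102 + 0.0964 + 0.0442) ≈ 47.500 × 0.8093 ≈ 38.442 mg/L.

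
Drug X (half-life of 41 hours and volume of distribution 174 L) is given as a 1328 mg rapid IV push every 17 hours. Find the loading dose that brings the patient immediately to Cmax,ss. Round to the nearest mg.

f = (1/2)^(17/41) ≈ 0.750210; accumulation ratio R = 1/(1−f) ≈ 4.00336.
Loading dose to hit Cmax,ss on first dose: D_load = D_maint·R ≈ 1328 × 4.00336 ≈ 5316.46 mg.

5316 mg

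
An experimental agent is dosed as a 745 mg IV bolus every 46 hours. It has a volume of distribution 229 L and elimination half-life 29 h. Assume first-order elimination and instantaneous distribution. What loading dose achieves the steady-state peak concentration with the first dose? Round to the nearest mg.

f = (1/2)^(46/29) ≈ 0.333046; accumulation ratio R = 1/(1−f) ≈ 1.49935.
Loading dose to hit Cmax,ss on first dose: D_load = D_maint·R ≈ 745 × 1.49935 ≈ 1117.02 mg.

1117 mg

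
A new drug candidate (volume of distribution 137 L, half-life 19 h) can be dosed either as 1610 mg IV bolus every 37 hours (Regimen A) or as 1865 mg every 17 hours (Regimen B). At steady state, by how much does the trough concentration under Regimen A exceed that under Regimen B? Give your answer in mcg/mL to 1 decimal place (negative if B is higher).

Regimen A: f = (1/2)^(37/19) ≈ 0.2593; Cmin,ss = (1610/137)·f/(1−f) ≈ 4.114 mcg/mL.
Regimen B: f = (1/2)^(17/19) ≈ 0.5378; Cmin,ss = (1865/137)·f/(1−f) ≈ 15.840 mcg/mL.
Difference ≈ 4.114 − 15.840 ≈ -11.726 mcg/mL.

-11.7 mcg/mL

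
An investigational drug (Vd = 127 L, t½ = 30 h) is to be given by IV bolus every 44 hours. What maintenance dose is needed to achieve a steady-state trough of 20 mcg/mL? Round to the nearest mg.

τ/t½ = 44/30 ≈ 1.4667, so f = (1/2)^(44/30) ≈ 0.361817.
Cmin,ss = (D/Vd)·f/(1−f), so D = Cmin,ss·Vd·(1−f)/f.
D = 20 × 127 × (1−f)/f ≈ 20 × 127 × 1.76383 ≈ 4480.13 mg.

4480 mg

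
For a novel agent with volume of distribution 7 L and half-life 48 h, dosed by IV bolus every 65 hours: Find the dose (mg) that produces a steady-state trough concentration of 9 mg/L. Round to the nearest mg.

τ/t½ = 65/48 ≈ 1.3542, so f = (1/2)^(65/48) ≈ 0.391161.
Cmin,ss = (D/Vd)·f/(1−f), so D = Cmin,ss·Vd·(1−f)/f.
D = 9 × 7 × (1−f)/f ≈ 9 × 7 × 1.55649 ≈ 98.06 mg.

98 mg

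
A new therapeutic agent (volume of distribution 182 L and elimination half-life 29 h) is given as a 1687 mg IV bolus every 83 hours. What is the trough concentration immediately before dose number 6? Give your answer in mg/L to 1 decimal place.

f = (1/2)^(τ/t½) = (1/2)^(83/29) ≈ 0.1375.
C₀ = D/Vd = 1687/182 ≈ 9.269 mg/L.
Before the 6th dose, 5 doses have been given. Superposition: Cmin = C₀·(f + f² + … + f^5).
≈ 9.269 × (0.1375 + 0.0189 + 0.0026 + 0.0004 + 0.0000) ≈ 9.269 × 0.1594 ≈ 1.477 mg/L.

1.5 mg/L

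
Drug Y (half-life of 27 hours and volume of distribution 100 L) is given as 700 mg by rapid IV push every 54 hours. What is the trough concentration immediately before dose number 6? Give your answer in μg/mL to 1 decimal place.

f = (1/2)^(τ/t½) = (1/2)^(54/27) ≈ 0.2500.
C₀ = D/Vd = 700/100 ≈ 7.000 μg/mL.
Before the 6th dose, 5 doses have been given. Superposition: Cmin = C₀·(f + f² + … + f^5).
≈ 7.000 × (0.2500 + 0.0625 + 0.0156 + 0.0039 + 0.0010) ≈ 7.000 × 0.3330 ≈ 2.331 μg/mL.

2.3 μg/mL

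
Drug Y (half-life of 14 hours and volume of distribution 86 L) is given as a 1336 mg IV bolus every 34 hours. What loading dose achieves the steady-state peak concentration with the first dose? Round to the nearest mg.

1641 mg

f = (1/2)^(34/14) ≈ 0.185749; accumulation ratio R = 1/(1−f) ≈ 1.22812.
Loading dose to hit Cmax,ss on first dose: D_load = D_maint·R ≈ 1336 × 1.22812 ≈ 1640.77 mg.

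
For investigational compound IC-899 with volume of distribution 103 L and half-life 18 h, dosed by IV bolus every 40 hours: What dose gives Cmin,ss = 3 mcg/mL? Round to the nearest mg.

1133 mg

τ/t½ = 40/18 ≈ 2.2222, so f = (1/2)^(40/18) ≈ 0.214311.
Cmin,ss = (D/Vd)·f/(1−f), so D = Cmin,ss·Vd·(1−f)/f.
D = 3 × 103 × (1−f)/f ≈ 3 × 103 × 3.66612 ≈ 1132.83 mg.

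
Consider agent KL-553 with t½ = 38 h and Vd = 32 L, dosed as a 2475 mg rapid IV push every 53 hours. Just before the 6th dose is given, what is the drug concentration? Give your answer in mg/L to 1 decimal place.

47.1 mg/L

f = (1/2)^(τ/t½) = (1/2)^(53/38) ≈ 0.3803.
C₀ = D/Vd = 2475/32 ≈ 77.344 mg/L.
Before the 6th dose, 5 doses have been given. Superposition: Cmin = C₀·(f + f² + … + f^5).
≈ 77.344 × (0.3803 + 0.1446 + 0.0550 + 0.0209 + 0.0080) ≈ 77.344 × 0.6088 ≈ 47.087 mg/L.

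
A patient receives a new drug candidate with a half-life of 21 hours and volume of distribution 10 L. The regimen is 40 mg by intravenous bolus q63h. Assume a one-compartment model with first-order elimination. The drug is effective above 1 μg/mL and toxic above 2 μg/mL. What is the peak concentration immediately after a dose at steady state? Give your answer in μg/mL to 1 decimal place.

The dosing interval is 3 half-lives, so f = 2^(−3) = 0.125.
Accumulation ratio R = 1/(1 − f) = 1/0.875 = 8/7.
Single-dose peak C₀ = D/Vd = 40/10 = 4 μg/mL.
Steady-state peak Cmax,ss = C₀·R = 4 × 8/7 ≈ 4.571 μg/mL.
Peak 4.6 μg/mL vs MTC 2 μg/mL: exceeds toxic threshold.

4.6 μg/mL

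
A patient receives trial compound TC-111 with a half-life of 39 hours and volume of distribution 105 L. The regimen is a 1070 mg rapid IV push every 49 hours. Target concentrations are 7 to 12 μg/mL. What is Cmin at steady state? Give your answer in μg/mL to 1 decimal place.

Over one 49-h interval, 49/39 ≈ 1.2564 half-lives elapse, leaving f ≈ 0.4186 of each dose.
At steady state, accumulation factor R = 1/(1 − e^(−kτ)) ≈ 1.7200.
Each bolus raises the concentration by D/Vd = 1070/105 ≈ 10.190 μg/mL.
Steady-state peak Cmax,ss = C₀·R ≈ 10.190 × 1.7200 ≈ 17.527 μg/mL.
One interval later, Cmin,ss = Cmax,ss·e^(−kτ) ≈ 17.527 × 0.4186 ≈ 7.337 μg/mL.
Trough 7.3 μg/mL vs MEC 7 μg/mL: adequate.

7.3 μg/mL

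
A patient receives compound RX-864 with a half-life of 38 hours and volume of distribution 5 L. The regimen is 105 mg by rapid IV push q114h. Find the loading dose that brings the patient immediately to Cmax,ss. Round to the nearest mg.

120 mg

f = (1/2)^(114/38) ≈ 0.125000; accumulation ratio R = 1/(1−f) ≈ 1.14286.
Loading dose to hit Cmax,ss on first dose: D_load = D_maint·R ≈ 105 × 1.14286 ≈ 120.00 mg.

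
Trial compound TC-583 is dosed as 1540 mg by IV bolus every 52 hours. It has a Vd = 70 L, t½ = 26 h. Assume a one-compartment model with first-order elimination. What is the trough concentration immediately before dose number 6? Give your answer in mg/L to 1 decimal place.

f = (1/2)^(τ/t½) = (1/2)^(52/26) ≈ 0.2500.
C₀ = D/Vd = 1540/70 ≈ 22.000 mg/L.
Before the 6th dose, 5 doses have been given. Superposition: Cmin = C₀·(f + f² + … + f^5).
≈ 22.000 × (0.2500 + 0.0625 + 0.0156 + 0.0039 + 0.0010) ≈ 22.000 × 0.3330 ≈ 7.326 mg/L.

7.3 mg/L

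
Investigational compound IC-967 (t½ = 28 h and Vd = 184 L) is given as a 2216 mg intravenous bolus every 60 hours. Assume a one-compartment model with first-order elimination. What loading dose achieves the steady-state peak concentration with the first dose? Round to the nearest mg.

2865 mg

f = (1/2)^(60/28) ≈ 0.226431; accumulation ratio R = 1/(1−f) ≈ 1.29271.
Loading dose to hit Cmax,ss on first dose: D_load = D_maint·R ≈ 2216 × 1.29271 ≈ 2864.65 mg.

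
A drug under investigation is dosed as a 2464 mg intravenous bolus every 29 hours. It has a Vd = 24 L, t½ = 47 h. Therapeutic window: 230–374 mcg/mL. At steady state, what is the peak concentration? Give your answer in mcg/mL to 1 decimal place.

Over one 29-h interval, 29/47 ≈ 0.61702 half-lives elapse, leaving f ≈ 0.6520 of each dose.
Accumulation ratio R = 1/(1 − f) ≈ 1/0.3480 ≈ 2.8736.
Each bolus raises the concentration by D/Vd = 2464/24 ≈ 102.667 mcg/mL.
Steady-state peak Cmax,ss = C₀·R ≈ 102.667 × 2.8736 ≈ 295.024 mcg/mL.
Peak 295.0 mcg/mL vs MTC 374 mcg/mL: below toxic threshold.

295.0 mcg/mL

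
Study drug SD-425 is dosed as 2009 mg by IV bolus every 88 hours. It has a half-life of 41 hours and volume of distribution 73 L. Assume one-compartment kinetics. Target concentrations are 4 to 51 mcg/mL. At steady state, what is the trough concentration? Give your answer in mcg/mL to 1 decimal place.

Over one 88-h interval, 88/41 ≈ 2.1463 half-lives elapse, leaving f ≈ 0.2259 of each dose.
Each bolus raises the concentration by D/Vd = 2009/73 ≈ 27.521 mcg/mL.
Steady-state trough Cmin,ss = C₀·f/(1−f) ≈ 27.521 × 0.2259/0.7741 ≈ 8.031 mcg/mL.
Trough 8.0 mcg/mL vs MEC 4 mcg/mL: adequate.

8.0 mcg/mL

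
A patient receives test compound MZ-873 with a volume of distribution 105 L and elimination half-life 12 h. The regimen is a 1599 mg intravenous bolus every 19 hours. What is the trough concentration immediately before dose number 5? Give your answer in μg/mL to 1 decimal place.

f = (1/2)^(τ/t½) = (1/2)^(19/12) ≈ 0.3337.
C₀ = D/Vd = 1599/105 ≈ 15.229 μg/mL.
Before the 5th dose, 4 doses have been given. Superposition: Cmin = C₀·(f + f² + … + f^4).
≈ 15.229 × (0.3337 + 0.1114 + 0.0372 + 0.0124) ≈ 15.229 × 0.4947 ≈ 7.534 μg/mL.

7.5 μg/mL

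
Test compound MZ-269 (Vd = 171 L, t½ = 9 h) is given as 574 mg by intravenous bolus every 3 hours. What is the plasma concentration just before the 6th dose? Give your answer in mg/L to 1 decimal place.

f = (1/2)^(τ/t½) = (1/2)^(3/9) ≈ 0.7937.
C₀ = D/Vd = 574/171 ≈ 3.357 mg/L.
Before the 6th dose, 5 doses have been given. Superposition: Cmin = C₀·(f + f² + … + f^5).
≈ 3.357 × (0.7937 + 0.6300 + 0.5000 + 0.3968 + 0.3150) ≈ 3.357 × 2.6355 ≈ 8.847 mg/L.

8.8 mg/L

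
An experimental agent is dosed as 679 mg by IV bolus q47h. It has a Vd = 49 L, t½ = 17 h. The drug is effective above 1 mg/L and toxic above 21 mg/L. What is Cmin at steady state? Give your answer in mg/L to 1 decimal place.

τ/t½ = 47/17 ≈ 2.7647, so fraction remaining f = (1/2)^(47/17) ≈ 0.1471.
At steady state, accumulation factor R = 1/(1 − e^(−kτ)) ≈ 1.1725.
Each bolus raises the concentration by D/Vd = 679/49 ≈ 13.857 mg/L.
Cmax,ss = C₀/(1 − f) ≈ 13.857/0.8529 ≈ 16.247 mg/L.
Steady-state trough Cmin,ss = Cmax,ss·f ≈ 16.247 × 0.1471 ≈ 2.390 mg/L.
Trough 2.4 mg/L vs MEC 1 mg/L: adequate.

2.4 mg/L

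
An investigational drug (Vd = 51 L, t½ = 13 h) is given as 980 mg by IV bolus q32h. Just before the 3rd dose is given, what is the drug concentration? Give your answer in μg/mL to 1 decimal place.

f = (1/2)^(τ/t½) = (1/2)^(32/13) ≈ 0.1816.
C₀ = D/Vd = 980/51 ≈ 19.216 μg/mL.
Before the 3rd dose, 2 doses have been given. Superposition: Cmin = C₀·(f + f²).
≈ 19.216 × (0.1816 + 0.0330) ≈ 19.216 × 0.2146 ≈ 4.124 μg/mL.

4.1 μg/mL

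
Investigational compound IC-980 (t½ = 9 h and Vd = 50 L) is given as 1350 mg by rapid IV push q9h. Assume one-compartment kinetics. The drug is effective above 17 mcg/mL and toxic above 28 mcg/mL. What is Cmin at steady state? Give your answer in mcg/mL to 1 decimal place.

The dosing interval is 1 half-life, so f = 2^(−1) = 0.5.
At steady state, R = 1/(1 − 0.5) = 2/1.
Single-dose peak C₀ = D/Vd = 1350/50 = 27 mcg/mL.
Steady-state peak Cmax,ss = C₀·R = 27 × 2/1 ≈ 54.000 mcg/mL.
Steady-state trough Cmin,ss = Cmax,ss·f ≈ 54.000 × 0.5 ≈ 27.000 mcg/mL.
Trough 27.0 mcg/mL vs MEC 17 mcg/mL: adequate.

27.0 mcg/mL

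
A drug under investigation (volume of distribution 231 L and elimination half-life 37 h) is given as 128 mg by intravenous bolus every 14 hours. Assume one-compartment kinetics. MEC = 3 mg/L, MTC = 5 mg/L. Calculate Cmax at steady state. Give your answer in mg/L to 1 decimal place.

τ/t½ = 14/37 ≈ 0.37838, so fraction remaining f = (1/2)^(14/37) ≈ 0.7693.
Accumulation ratio R = 1/(1 − f) ≈ 1/0.2307 ≈ 4.3346.
Each bolus raises the concentration by D/Vd = 128/231 ≈ 0.554 mg/L.
Steady-state peak Cmax,ss = C₀·R ≈ 0.554 × 4.3346 ≈ 2.401 mg/L.
Peak 2.4 mg/L vs MTC 5 mg/L: below toxic threshold.

2.4 mg/L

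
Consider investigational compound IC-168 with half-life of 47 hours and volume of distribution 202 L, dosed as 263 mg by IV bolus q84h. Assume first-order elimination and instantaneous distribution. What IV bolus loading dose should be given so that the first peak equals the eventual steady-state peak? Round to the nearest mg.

370 mg

f = (1/2)^(84/47) ≈ 0.289727; accumulation ratio R = 1/(1−f) ≈ 1.40791.
Loading dose to hit Cmax,ss on first dose: D_load = D_maint·R ≈ 263 × 1.40791 ≈ 370.28 mg.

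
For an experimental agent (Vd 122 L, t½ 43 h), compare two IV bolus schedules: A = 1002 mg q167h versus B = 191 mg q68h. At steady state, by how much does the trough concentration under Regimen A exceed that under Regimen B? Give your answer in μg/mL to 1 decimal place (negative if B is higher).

-0.2 μg/mL

Regimen A: f = (1/2)^(167/43) ≈ 0.0677; Cmin,ss = (1002/122)·f/(1−f) ≈ 0.596 μg/mL.
Regimen B: f = (1/2)^(68/43) ≈ 0.3342; Cmin,ss = (191/122)·f/(1−f) ≈ 0.786 μg/mL.
Difference ≈ 0.596 − 0.786 ≈ -0.190 μg/mL.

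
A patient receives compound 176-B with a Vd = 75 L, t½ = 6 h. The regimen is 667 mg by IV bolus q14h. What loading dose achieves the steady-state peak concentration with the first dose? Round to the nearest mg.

f = (1/2)^(14/6) ≈ 0.198425; accumulation ratio R = 1/(1−f) ≈ 1.24754.
Loading dose to hit Cmax,ss on first dose: D_load = D_maint·R ≈ 667 × 1.24754 ≈ 832.11 mg.

832 mg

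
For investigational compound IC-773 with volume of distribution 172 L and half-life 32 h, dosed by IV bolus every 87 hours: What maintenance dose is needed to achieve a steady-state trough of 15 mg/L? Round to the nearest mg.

τ/t½ = 87/32 ≈ 2.7188, so f = (1/2)^(87/32) ≈ 0.151906.
Cmin,ss = (D/Vd)·f/(1−f), so D = Cmin,ss·Vd·(1−f)/f.
D = 15 × 172 × (1−f)/f ≈ 15 × 172 × 5.58302 ≈ 14404.19 mg.

14404 mg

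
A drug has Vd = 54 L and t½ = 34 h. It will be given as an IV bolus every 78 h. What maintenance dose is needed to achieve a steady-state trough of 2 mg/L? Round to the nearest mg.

τ/t½ = 78/34 ≈ 2.2941, so f = (1/2)^(78/34) ≈ 0.203893.
Cmin,ss = (D/Vd)·f/(1−f), so D = Cmin,ss·Vd·(1−f)/f.
D = 2 × 54 × (1−f)/f ≈ 2 × 54 × 3.90453 ≈ 421.69 mg.

422 mg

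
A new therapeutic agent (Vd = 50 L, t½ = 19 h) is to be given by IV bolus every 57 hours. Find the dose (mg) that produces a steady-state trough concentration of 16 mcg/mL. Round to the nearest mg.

5600 mg

τ/t½ = 57/19 ≈ 3, so f = (1/2)^(57/19) ≈ 0.125000.
Cmin,ss = (D/Vd)·f/(1−f), so D = Cmin,ss·Vd·(1−f)/f.
D = 16 × 50 × (1−f)/f ≈ 16 × 50 × 7.00000 ≈ 5600.00 mg.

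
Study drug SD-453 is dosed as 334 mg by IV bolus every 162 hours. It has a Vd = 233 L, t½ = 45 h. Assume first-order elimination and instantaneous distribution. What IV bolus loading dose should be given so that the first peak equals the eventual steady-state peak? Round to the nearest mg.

f = (1/2)^(162/45) ≈ 0.082469; accumulation ratio R = 1/(1−f) ≈ 1.08988.
Loading dose to hit Cmax,ss on first dose: D_load = D_maint·R ≈ 334 × 1.08988 ≈ 364.02 mg.

364 mg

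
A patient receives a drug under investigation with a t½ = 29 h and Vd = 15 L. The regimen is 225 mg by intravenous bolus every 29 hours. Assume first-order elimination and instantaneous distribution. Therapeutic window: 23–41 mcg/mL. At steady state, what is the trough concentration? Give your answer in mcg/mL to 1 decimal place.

15.0 mcg/mL

The dosing interval is 1 half-life, so f = 2^(−1) = 0.5.
At steady state, R = 1/(1 − 0.5) = 2/1.
Single-dose peak C₀ = D/Vd = 225/15 = 15 mcg/mL.
Steady-state peak Cmax,ss = C₀·R = 15 × 2/1 ≈ 30.000 mcg/mL.
Steady-state trough Cmin,ss = Cmax,ss·f ≈ 30.000 × 0.5 ≈ 15.000 mcg/mL.
Trough 15.0 mcg/mL vs MEC 23 mcg/mL: subtherapeutic.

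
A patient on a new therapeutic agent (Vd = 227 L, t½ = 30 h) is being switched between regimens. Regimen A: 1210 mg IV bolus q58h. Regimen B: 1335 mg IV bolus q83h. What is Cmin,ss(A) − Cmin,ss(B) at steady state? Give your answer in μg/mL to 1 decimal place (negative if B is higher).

0.9 μg/mL

Regimen A: f = (1/2)^(58/30) ≈ 0.2618; Cmin,ss = (1210/227)·f/(1−f) ≈ 1.890 μg/mL.
Regimen B: f = (1/2)^(83/30) ≈ 0.1469; Cmin,ss = (1335/227)·f/(1−f) ≈ 1.013 μg/mL.
Difference ≈ 1.890 − 1.013 ≈ 0.877 μg/mL.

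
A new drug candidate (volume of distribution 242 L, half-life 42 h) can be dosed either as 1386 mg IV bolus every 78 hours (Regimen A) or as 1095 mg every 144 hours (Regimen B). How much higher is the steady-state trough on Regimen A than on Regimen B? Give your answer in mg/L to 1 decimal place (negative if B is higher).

Regimen A: f = (1/2)^(78/42) ≈ 0.2760; Cmin,ss = (1386/242)·f/(1−f) ≈ 2.183 mg/L.
Regimen B: f = (1/2)^(144/42) ≈ 0.0929; Cmin,ss = (1095/242)·f/(1−f) ≈ 0.463 mg/L.
Difference ≈ 2.183 − 0.463 ≈ 1.720 mg/L.

1.7 mg/L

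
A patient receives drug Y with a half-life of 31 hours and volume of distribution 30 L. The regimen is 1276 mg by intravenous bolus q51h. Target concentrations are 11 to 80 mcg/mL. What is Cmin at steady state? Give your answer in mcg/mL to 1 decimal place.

τ/t½ = 51/31 ≈ 1.6452, so fraction remaining f = (1/2)^(51/31) ≈ 0.3197.
At steady state, accumulation factor R = 1/(1 − e^(−kτ)) ≈ 1.4699.
Each bolus raises the concentration by D/Vd = 1276/30 ≈ 42.533 mcg/mL.
Cmax,ss = C₀/(1 − f) ≈ 42.533/0.6803 ≈ 62.521 mcg/mL.
Steady-state trough Cmin,ss = Cmax,ss·f ≈ 62.521 × 0.3197 ≈ 19.988 mcg/mL.
Trough 20.0 mcg/mL vs MEC 11 mcg/mL: adequate.

20.0 mcg/mL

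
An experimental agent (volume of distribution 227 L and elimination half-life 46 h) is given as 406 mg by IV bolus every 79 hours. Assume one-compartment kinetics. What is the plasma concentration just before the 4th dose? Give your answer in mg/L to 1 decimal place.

f = (1/2)^(τ/t½) = (1/2)^(79/46) ≈ 0.3041.
C₀ = D/Vd = 406/227 ≈ 1.789 mg/L.
Before the 4th dose, 3 doses have been given. Superposition: Cmin = C₀·(f + f² + … + f^3).
≈ 1.789 × (0.3041 + 0.0925 + 0.0281) ≈ 1.789 × 0.4247 ≈ 0.760 mg/L.

0.8 mg/L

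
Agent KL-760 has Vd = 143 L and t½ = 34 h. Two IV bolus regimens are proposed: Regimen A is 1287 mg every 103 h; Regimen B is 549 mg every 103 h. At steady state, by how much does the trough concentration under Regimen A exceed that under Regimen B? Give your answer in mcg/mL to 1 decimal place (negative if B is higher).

0.7 mcg/mL

Regimen A: f = (1/2)^(103/34) ≈ 0.1225; Cmin,ss = (1287/143)·f/(1−f) ≈ 1.256 mcg/mL.
Regimen B: f = (1/2)^(103/34) ≈ 0.1225; Cmin,ss = (549/143)·f/(1−f) ≈ 0.536 mcg/mL.
Difference ≈ 1.256 − 0.536 ≈ 0.720 mcg/mL.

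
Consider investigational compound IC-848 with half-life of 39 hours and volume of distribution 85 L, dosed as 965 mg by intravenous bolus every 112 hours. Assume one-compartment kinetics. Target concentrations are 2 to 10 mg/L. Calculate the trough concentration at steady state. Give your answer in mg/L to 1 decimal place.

k = ln2/t½ = ln2/39 ≈ 0.017773 h⁻¹; fraction remaining f = e^(−kτ) = e^(−0.017773×112) ≈ 0.1366.
At steady state, accumulation factor R = 1/(1 − e^(−kτ)) ≈ 1.1582.
Each bolus raises the concentration by D/Vd = 965/85 ≈ 11.353 mg/L.
Cmax,ss = C₀/(1 − f) ≈ 11.353/0.8634 ≈ 13.149 mg/L.
One interval later, Cmin,ss = Cmax,ss·e^(−kτ) ≈ 13.149 × 0.1366 ≈ 1.796 mg/L.
Trough 1.8 mg/L vs MEC 2 mg/L: subtherapeutic.

1.8 mg/L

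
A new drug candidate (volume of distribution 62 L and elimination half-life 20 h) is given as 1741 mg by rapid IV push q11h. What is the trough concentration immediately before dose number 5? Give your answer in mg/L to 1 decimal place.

47.3 mg/L

f = (1/2)^(τ/t½) = (1/2)^(11/20) ≈ 0.6830.
C₀ = D/Vd = 1741/62 ≈ 28.081 mg/L.
Before the 5th dose, 4 doses have been given. Superposition: Cmin = C₀·(f + f² + … + f^4).
≈ 28.081 × (0.6830 + 0.4665 + 0.3186 + 0.2176) ≈ 28.081 × 1.6857 ≈ 47.336 mg/L.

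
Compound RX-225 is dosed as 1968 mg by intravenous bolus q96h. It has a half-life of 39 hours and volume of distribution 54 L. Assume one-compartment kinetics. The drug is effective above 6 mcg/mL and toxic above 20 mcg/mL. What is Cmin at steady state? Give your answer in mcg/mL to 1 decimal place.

k = ln2/t½ = ln2/39 ≈ 0.017773 h⁻¹; fraction remaining f = e^(−kτ) = e^(−0.017773×96) ≈ 0.1816.
Each bolus raises the concentration by D/Vd = 1968/54 ≈ 36.444 mcg/mL.
Steady-state trough Cmin,ss = C₀·f/(1−f) ≈ 36.444 × 0.1816/0.8184 ≈ 8.087 mcg/mL.
Trough 8.1 mcg/mL vs MEC 6 mcg/mL: adequate.

8.1 mcg/mL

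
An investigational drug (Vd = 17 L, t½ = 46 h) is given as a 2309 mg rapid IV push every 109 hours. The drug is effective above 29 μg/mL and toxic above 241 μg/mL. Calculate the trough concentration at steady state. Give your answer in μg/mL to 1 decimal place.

32.6 μg/mL

τ/t½ = 109/46 ≈ 2.3696, so fraction remaining f = (1/2)^(109/46) ≈ 0.1935.
Single-dose peak C₀ = D/Vd = 2309/17 ≈ 135.824 μg/mL.
Steady-state trough Cmin,ss = C₀·f/(1−f) ≈ 135.824 × 0.1935/0.8065 ≈ 32.588 μg/mL.
Trough 32.6 μg/mL vs MEC 29 μg/mL: adequate.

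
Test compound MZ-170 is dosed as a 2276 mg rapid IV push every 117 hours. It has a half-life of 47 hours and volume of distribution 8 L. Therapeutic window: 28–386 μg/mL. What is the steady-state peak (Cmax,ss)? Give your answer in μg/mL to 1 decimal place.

k = ln2/t½ = ln2/47 ≈ 0.014748 h⁻¹; fraction remaining f = e^(−kτ) = e^(−0.014748×117) ≈ 0.1781.
Accumulation ratio R = 1/(1 − f) ≈ 1/0.8219 ≈ 1.2167.
Each bolus raises the concentration by D/Vd = 2276/8 ≈ 284.500 μg/mL.
Cmax,ss = C₀/(1 − f) ≈ 284.500/0.8219 ≈ 346.149 μg/mL.
Peak 346.1 μg/mL vs MTC 386 μg/mL: below toxic threshold.

346.1 μg/mL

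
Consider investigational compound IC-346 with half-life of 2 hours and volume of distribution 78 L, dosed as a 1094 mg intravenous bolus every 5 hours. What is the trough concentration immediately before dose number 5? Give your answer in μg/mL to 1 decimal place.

f = (1/2)^(τ/t½) = (1/2)^(5/2) ≈ 0.1768.
C₀ = D/Vd = 1094/78 ≈ 14.026 μg/mL.
Before the 5th dose, 4 doses have been given. Superposition: Cmin = C₀·(f + f² + … + f^4).
≈ 14.026 × (0.1768 + 0.0313 + 0.0055 + 0.0010) ≈ 14.026 × 0.2146 ≈ 3.010 μg/mL.

3.0 μg/mL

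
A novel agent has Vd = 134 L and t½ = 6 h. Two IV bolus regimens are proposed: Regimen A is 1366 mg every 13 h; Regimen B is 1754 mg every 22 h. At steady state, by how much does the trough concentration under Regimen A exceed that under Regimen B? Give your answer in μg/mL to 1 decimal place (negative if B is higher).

Regimen A: f = (1/2)^(13/6) ≈ 0.2227; Cmin,ss = (1366/134)·f/(1−f) ≈ 2.921 μg/mL.
Regimen B: f = (1/2)^(22/6) ≈ 0.0787; Cmin,ss = (1754/134)·f/(1−f) ≈ 1.118 μg/mL.
Difference ≈ 2.921 − 1.118 ≈ 1.803 μg/mL.

1.8 μg/mL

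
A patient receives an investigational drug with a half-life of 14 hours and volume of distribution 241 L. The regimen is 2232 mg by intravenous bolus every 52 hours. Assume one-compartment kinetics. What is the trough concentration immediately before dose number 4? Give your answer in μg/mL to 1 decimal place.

f = (1/2)^(τ/t½) = (1/2)^(52/14) ≈ 0.0762.
C₀ = D/Vd = 2232/241 ≈ 9.261 μg/mL.
Before the 4th dose, 3 doses have been given. Superposition: Cmin = C₀·(f + f² + … + f^3).
≈ 9.261 × (0.0762 + 0.0058 + 0.0004) ≈ 9.261 × 0.0824 ≈ 0.763 μg/mL.

0.8 μg/mL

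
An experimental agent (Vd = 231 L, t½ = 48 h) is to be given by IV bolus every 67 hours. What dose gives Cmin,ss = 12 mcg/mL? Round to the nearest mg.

4522 mg

τ/t½ = 67/48 ≈ 1.3958, so f = (1/2)^(67/48) ≈ 0.380025.
Cmin,ss = (D/Vd)·f/(1−f), so D = Cmin,ss·Vd·(1−f)/f.
D = 12 × 231 × (1−f)/f ≈ 12 × 231 × 1.63141 ≈ 4522.27 mg.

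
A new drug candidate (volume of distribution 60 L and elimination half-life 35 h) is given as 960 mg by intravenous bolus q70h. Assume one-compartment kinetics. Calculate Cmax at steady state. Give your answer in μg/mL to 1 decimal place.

τ = 70 h = 2 half-lives, so f = (1/2)^2 = 0.25.
Accumulation ratio R = 1/(1 − f) = 1/0.75 = 4/3.
Single-dose peak C₀ = D/Vd = 960/60 = 16 μg/mL.
Steady-state peak Cmax,ss = C₀·R = 16 × 4/3 ≈ 21.333 μg/mL.

21.3 μg/mL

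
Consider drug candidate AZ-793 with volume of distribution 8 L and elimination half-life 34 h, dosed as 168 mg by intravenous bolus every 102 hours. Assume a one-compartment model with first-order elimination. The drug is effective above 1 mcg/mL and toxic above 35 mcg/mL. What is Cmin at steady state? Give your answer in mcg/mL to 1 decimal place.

τ = 102 h = 3 half-lives, so f = (1/2)^3 = 0.125.
Accumulation ratio R = 1/(1 − f) = 1/0.875 = 8/7.
Single-dose peak C₀ = D/Vd = 168/8 = 21 mcg/mL.
Steady-state peak Cmax,ss = C₀·R = 21 × 8/7 ≈ 24.000 mcg/mL.
Steady-state trough Cmin,ss = Cmax,ss·f ≈ 24.000 × 0.125 ≈ 3.000 mcg/mL.
Trough 3.0 mcg/mL vs MEC 1 mcg/mL: adequate.

3.0 mcg/mL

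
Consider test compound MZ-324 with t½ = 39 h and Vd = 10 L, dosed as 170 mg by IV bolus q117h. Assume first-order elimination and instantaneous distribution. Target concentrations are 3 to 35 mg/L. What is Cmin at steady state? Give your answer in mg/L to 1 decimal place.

The dosing interval is 3 half-lives, so f = 2^(−3) = 0.125.
At steady state, R = 1/(1 − 0.125) = 8/7.
Single-dose peak C₀ = D/Vd = 170/10 = 17 mg/L.
Steady-state peak Cmax,ss = C₀·R = 17 × 8/7 ≈ 19.429 mg/L.
Steady-state trough Cmin,ss = Cmax,ss·f ≈ 19.429 × 0.125 ≈ 2.429 mg/L.
Trough 2.4 mg/L vs MEC 3 mg/L: subtherapeutic.

2.4 mg/L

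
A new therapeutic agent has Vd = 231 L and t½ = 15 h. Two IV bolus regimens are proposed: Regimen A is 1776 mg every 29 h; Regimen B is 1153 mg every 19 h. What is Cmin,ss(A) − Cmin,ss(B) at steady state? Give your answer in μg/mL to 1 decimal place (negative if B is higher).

Regimen A: f = (1/2)^(29/15) ≈ 0.2618; Cmin,ss = (1776/231)·f/(1−f) ≈ 2.727 μg/mL.
Regimen B: f = (1/2)^(19/15) ≈ 0.4156; Cmin,ss = (1153/231)·f/(1−f) ≈ 3.550 μg/mL.
Difference ≈ 2.727 − 3.550 ≈ -0.823 μg/mL.

-0.8 μg/mL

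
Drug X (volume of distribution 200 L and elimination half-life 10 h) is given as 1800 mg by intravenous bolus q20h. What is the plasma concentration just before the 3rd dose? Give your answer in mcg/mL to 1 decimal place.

2.8 mcg/mL

f = (1/2)^(τ/t½) = (1/2)^(20/10) ≈ 0.2500.
C₀ = D/Vd = 1800/200 ≈ 9.000 mcg/mL.
Before the 3rd dose, 2 doses have been given. Superposition: Cmin = C₀·(f + f²).
≈ 9.000 × (0.2500 + 0.0625) ≈ 9.000 × 0.3125 ≈ 2.812 mcg/mL.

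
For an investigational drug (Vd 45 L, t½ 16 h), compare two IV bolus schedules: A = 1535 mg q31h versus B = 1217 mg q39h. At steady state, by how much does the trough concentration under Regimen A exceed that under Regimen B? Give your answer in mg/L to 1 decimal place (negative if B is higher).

5.9 mg/L

Regimen A: f = (1/2)^(31/16) ≈ 0.2611; Cmin,ss = (1535/45)·f/(1−f) ≈ 12.054 mg/L.
Regimen B: f = (1/2)^(39/16) ≈ 0.1846; Cmin,ss = (1217/45)·f/(1−f) ≈ 6.123 mg/L.
Difference ≈ 12.054 − 6.123 ≈ 5.931 mg/L.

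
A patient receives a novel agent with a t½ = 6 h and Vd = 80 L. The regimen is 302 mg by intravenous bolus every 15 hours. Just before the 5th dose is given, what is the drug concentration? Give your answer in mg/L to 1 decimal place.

0.8 mg/L

f = (1/2)^(τ/t½) = (1/2)^(15/6) ≈ 0.1768.
C₀ = D/Vd = 302/80 ≈ 3.775 mg/L.
Before the 5th dose, 4 doses have been given. Superposition: Cmin = C₀·(f + f² + … + f^4).
≈ 3.775 × (0.1768 + 0.0313 + 0.0055 + 0.0010) ≈ 3.775 × 0.2146 ≈ 0.810 mg/L.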